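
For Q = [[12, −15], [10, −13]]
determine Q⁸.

[[−12354, 18915], [−12610, 19171]]

tr Q = −1 and det Q = −6, so the characteristic polynomial is λ² − (−1)λ + (−6) with roots 2 and −3.
Eigenvectors give P = [[3, 1], [2, 1]] with P⁻¹ = [[1, −1], [−2, 3]], and Q = P·diag(2, −3)·P⁻¹.
Then Q⁸ = P·diag(256, 6561)·P⁻¹ = [[768, 6561], [512, 6561]] · [[1, −1], [−2, 3]] = [[−12354, 18915], [−12610, 19171]].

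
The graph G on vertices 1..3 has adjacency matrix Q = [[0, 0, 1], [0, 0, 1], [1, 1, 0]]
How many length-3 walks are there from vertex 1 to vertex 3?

The number of length-3 walks from vertex 1 to vertex 3 is entry (1,3) of Q³, where Q is the adjacency matrix.
Q² = [[1, 1, 0], [1, 1, 0], [0, 0, 2]]
Q³ = [[0, 0, 2], [0, 0, 2], [2, 2, 0]]

2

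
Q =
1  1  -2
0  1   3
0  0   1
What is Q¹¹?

Q = I + N where N = [[0, 1, -2], [0, 0, 3], [0, 0, 0]] is strictly upper-triangular, so N³ = 0.
(I + N)¹¹ = I + 11·N + 55·N² = [[1, 11, 143], [0, 1, 33], [0, 0, 1]].

[[1, 11, 143], [0, 1, 33], [0, 0, 1]]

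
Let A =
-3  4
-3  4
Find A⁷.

[[-3, 4], [-3, 4]]

A² = A (a projection; rank 1, trace 1), so A⁷ = A.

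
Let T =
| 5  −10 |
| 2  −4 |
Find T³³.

[[5, −10], [2, −4]]

T² = T (a projection; rank 1, trace 1), so T³³ = T.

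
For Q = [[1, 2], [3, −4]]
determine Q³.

Q² = [[7, −6], [−9, 22]]
Q³ = [[−11, 38], [57, −106]]

[[−11, 38], [57, −106]]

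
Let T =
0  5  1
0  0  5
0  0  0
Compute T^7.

T is strictly triangular, hence nilpotent: T^3 = 0, so T^7 = 0.

[[0, 0, 0], [0, 0, 0], [0, 0, 0]]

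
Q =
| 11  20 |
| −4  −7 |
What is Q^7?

tr Q = 4 and det Q = 3, so the characteristic polynomial is λ² − (4)λ + (3) with roots 3 and 1.
Eigenvectors give P = [[5, −2], [−2, 1]] with P⁻¹ = [[1, 2], [2, 5]], and Q = P·diag(3, 1)·P⁻¹.
Then Q^7 = P·diag(2187, 1)·P⁻¹ = [[10935, −2], [−4374, 1]] · [[1, 2], [2, 5]] = [[10931, 21860], [−4372, −8743]].

[[10931, 21860], [−4372, −8743]]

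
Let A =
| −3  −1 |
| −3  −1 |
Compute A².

[[12, 4], [12, 4]]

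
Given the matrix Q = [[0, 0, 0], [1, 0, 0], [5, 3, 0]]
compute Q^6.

Q is strictly triangular, hence nilpotent: Q^3 = 0, so Q^6 = 0.

[[0, 0, 0], [0, 0, 0], [0, 0, 0]]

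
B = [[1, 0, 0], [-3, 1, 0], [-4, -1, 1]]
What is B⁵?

[[1, 0, 0], [-15, 1, 0], [10, -5, 1]]

B = I + N where N = [[0, 0, 0], [-3, 0, 0], [-4, -1, 0]] is strictly lower-triangular, so N³ = 0.
(I + N)⁵ = I + 5·N + 10·N² = [[1, 0, 0], [-15, 1, 0], [10, -5, 1]].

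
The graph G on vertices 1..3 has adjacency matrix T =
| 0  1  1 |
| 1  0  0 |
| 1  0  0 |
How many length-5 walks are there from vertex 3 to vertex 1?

The number of length-5 walks from vertex 3 to vertex 1 is entry (3,1) of T⁵, where T is the adjacency matrix.
T² = [[2, 0, 0], [0, 1, 1], [0, 1, 1]]
T³ = [[0, 2, 2], [2, 0, 0], [2, 0, 0]]
T⁴ = [[4, 0, 0], [0, 2, 2], [0, 2, 2]]
T⁵ = [[0, 4, 4], [4, 0, 0], [4, 0, 0]]

4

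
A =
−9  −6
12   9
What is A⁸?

tr A = 0 and det A = −9, so the characteristic polynomial is λ² − (0)λ + (−9) with roots −3 and 3.
Eigenvectors give P = [[−1, 1], [1, −2]] with P⁻¹ = [[−2, −1], [−1, −1]], and A = P·diag(−3, 3)·P⁻¹.
Then A⁸ = P·diag(6561, 6561)·P⁻¹ = [[−6561, 6561], [6561, −13122]] · [[−2, −1], [−1, −1]] = [[6561, 0], [0, 6561]].

[[6561, 0], [0, 6561]]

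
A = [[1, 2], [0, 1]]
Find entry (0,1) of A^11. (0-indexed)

A = I + N where N = [[0, 2], [0, 0]] is strictly upper-triangular, so N^2 = 0.
(I + N)^11 = I + 11·N = [[1, 22], [0, 1]].

22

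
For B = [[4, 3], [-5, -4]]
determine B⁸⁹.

B² = I (check: tr B = 0 and det B = -1), so B⁸⁹ = B since 89 is odd.

[[4, 3], [-5, -4]]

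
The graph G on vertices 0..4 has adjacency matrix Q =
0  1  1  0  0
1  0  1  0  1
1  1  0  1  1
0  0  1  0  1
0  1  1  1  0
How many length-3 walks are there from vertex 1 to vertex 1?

4

The number of length-3 walks from vertex 1 to vertex 1 is entry (1,1) of Q³, where Q is the adjacency matrix.
Q² = [[2, 1, 1, 1, 2], [1, 3, 2, 2, 1], [1, 2, 4, 1, 2], [1, 2, 1, 2, 1], [2, 1, 2, 1, 3]]
Q³ = [[2, 5, 6, 3, 3], [5, 4, 7, 3, 7], [6, 7, 6, 6, 7], [3, 3, 6, 2, 5], [3, 7, 7, 5, 4]]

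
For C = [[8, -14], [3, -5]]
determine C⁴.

[[106, -210], [45, -89]]

tr C = 3 and det C = 2, so the characteristic polynomial is λ² − (3)λ + (2) with roots 1 and 2.
Eigenvectors give P = [[2, 7], [1, 3]] with P⁻¹ = [[-3, 7], [1, -2]], and C = P·diag(1, 2)·P⁻¹.
Then C⁴ = P·diag(1, 16)·P⁻¹ = [[2, 112], [1, 48]] · [[-3, 7], [1, -2]] = [[106, -210], [45, -89]].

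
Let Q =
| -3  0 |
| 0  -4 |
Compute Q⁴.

Q² = [[9, 0], [0, 16]]
Q³ = [[-27, 0], [0, -64]]
Q⁴ = [[81, 0], [0, 256]]

[[81, 0], [0, 256]]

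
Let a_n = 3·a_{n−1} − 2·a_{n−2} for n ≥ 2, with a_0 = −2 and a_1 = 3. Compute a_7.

633

With companion matrix A = [[3, −2], [1, 0]], [a_n, a_{n−1}]ᵀ = A·[a_{n−1}, a_{n−2}]ᵀ, so [a_7, a_6]ᵀ = A⁶·[a_1, a_0]ᵀ.
A⁶ = [[127, −126], [63, −62]], giving [a_7, a_6]ᵀ = [[633], [313]].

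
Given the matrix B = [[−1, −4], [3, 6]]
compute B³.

[[−49, −76], [57, 84]]

tr B = 5 and det B = 6, so the characteristic polynomial is λ² − (5)λ + (6) with roots 2 and 3.
Eigenvectors give P = [[−4, −1], [3, 1]] with P⁻¹ = [[−1, −1], [3, 4]], and B = P·diag(2, 3)·P⁻¹.
Then B³ = P·diag(8, 27)·P⁻¹ = [[−32, −27], [24, 27]] · [[−1, −1], [3, 4]] = [[−49, −76], [57, 84]].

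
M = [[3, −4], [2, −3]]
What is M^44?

[[1, 0], [0, 1]]

M² = I (check: tr M = 0 and det M = −1), so M^44 = I since 44 is even.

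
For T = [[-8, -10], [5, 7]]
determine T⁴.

[[146, 130], [-65, -49]]

tr T = -1 and det T = -6, so the characteristic polynomial is λ² − (-1)λ + (-6) with roots 2 and -3.
Eigenvectors give P = [[-1, 2], [1, -1]] with P⁻¹ = [[1, 2], [1, 1]], and T = P·diag(2, -3)·P⁻¹.
Then T⁴ = P·diag(16, 81)·P⁻¹ = [[-16, 162], [16, -81]] · [[1, 2], [1, 1]] = [[146, 130], [-65, -49]].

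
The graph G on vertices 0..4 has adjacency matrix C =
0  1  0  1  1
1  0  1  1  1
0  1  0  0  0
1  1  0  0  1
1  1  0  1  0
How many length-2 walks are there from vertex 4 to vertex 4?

3

The number of length-2 walks from vertex 4 to vertex 4 is entry (4,4) of C², where C is the adjacency matrix.
C² = [[3, 2, 1, 2, 2], [2, 4, 0, 2, 2], [1, 0, 1, 1, 1], [2, 2, 1, 3, 2], [2, 2, 1, 2, 3]]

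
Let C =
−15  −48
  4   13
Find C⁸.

tr C = −2 and det C = −3, so the characteristic polynomial is λ² − (−2)λ + (−3) with roots 1 and −3.
Eigenvectors give P = [[−3, 4], [1, −1]] with P⁻¹ = [[1, 4], [1, 3]], and C = P·diag(1, −3)·P⁻¹.
Then C⁸ = P·diag(1, 6561)·P⁻¹ = [[−3, 26244], [1, −6561]] · [[1, 4], [1, 3]] = [[26241, 78720], [−6560, −19679]].

[[26241, 78720], [−6560, −19679]]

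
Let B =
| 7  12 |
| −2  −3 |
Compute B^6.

[[2185, 4368], [−728, −1455]]

tr B = 4 and det B = 3, so the characteristic polynomial is λ² − (4)λ + (3) with roots 3 and 1.
Eigenvectors give P = [[−3, −2], [1, 1]] with P⁻¹ = [[−1, −2], [1, 3]], and B = P·diag(3, 1)·P⁻¹.
Then B^6 = P·diag(729, 1)·P⁻¹ = [[−2187, −2], [729, 1]] · [[−1, −2], [1, 3]] = [[2185, 4368], [−728, −1455]].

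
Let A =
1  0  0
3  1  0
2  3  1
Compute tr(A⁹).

A = I + N where N = [[0, 0, 0], [3, 0, 0], [2, 3, 0]] is strictly lower-triangular, so N³ = 0.
(I + N)⁹ = I + 9·N + 36·N² = [[1, 0, 0], [27, 1, 0], [342, 27, 1]].

3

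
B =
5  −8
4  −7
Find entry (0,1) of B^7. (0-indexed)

tr B = −2 and det B = −3, so the characteristic polynomial is λ² − (−2)λ + (−3) with roots 1 and −3.
Eigenvectors give P = [[−2, 1], [−1, 1]] with P⁻¹ = [[−1, 1], [−1, 2]], and B = P·diag(1, −3)·P⁻¹.
Then B^7 = P·diag(1, −2187)·P⁻¹ = [[−2, −2187], [−1, −2187]] · [[−1, 1], [−1, 2]] = [[2189, −4376], [2188, −4375]].

−4376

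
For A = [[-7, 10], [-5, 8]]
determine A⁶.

tr A = 1 and det A = -6, so the characteristic polynomial is λ² − (1)λ + (-6) with roots -2 and 3.
Eigenvectors give P = [[2, -1], [1, -1]] with P⁻¹ = [[1, -1], [1, -2]], and A = P·diag(-2, 3)·P⁻¹.
Then A⁶ = P·diag(64, 729)·P⁻¹ = [[128, -729], [64, -729]] · [[1, -1], [1, -2]] = [[-601, 1330], [-665, 1394]].

[[-601, 1330], [-665, 1394]]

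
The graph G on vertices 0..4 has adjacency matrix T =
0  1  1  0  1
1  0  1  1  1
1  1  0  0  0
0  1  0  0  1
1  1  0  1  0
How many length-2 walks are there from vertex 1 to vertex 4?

The number of length-2 walks from vertex 1 to vertex 4 is entry (1,4) of T², where T is the adjacency matrix.
T² = [[3, 2, 1, 2, 1], [2, 4, 1, 1, 2], [1, 1, 2, 1, 2], [2, 1, 1, 2, 1], [1, 2, 2, 1, 3]]

2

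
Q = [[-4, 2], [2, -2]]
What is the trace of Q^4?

752

Q^2 = [[20, -12], [-12, 8]]
Q^3 = [[-104, 64], [64, -40]]
Q^4 = [[544, -336], [-336, 208]]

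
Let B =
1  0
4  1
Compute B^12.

B = I + N where N = [[0, 0], [4, 0]] is strictly lower-triangular, so N^2 = 0.
(I + N)^12 = I + 12·N = [[1, 0], [48, 1]].

[[1, 0], [48, 1]]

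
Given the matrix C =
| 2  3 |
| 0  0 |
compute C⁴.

C² = [[4, 6], [0, 0]]
C³ = [[8, 12], [0, 0]]
C⁴ = [[16, 24], [0, 0]]

[[16, 24], [0, 0]]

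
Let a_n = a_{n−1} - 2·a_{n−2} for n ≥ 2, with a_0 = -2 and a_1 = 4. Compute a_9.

-80

With companion matrix T = [[1, -2], [1, 0]], [a_n, a_{n−1}]ᵀ = T·[a_{n−1}, a_{n−2}]ᵀ, so [a_9, a_8]ᵀ = T⁸·[a_1, a_0]ᵀ.
T⁸ = [[-17, 6], [-3, -14]], giving [a_9, a_8]ᵀ = [[-80], [16]].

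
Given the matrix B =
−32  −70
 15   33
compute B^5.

[[−1682, −3850], [825, 1893]]

tr B = 1 and det B = −6, so the characteristic polynomial is λ² − (1)λ + (−6) with roots −2 and 3.
Eigenvectors give P = [[7, −2], [−3, 1]] with P⁻¹ = [[1, 2], [3, 7]], and B = P·diag(−2, 3)·P⁻¹.
Then B^5 = P·diag(−32, 243)·P⁻¹ = [[−224, −486], [96, 243]] · [[1, 2], [3, 7]] = [[−1682, −3850], [825, 1893]].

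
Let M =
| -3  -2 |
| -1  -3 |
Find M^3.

[[-45, -58], [-29, -45]]

M^2 = [[11, 12], [6, 11]]
M^3 = [[-45, -58], [-29, -45]]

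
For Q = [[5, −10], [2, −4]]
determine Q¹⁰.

[[5, −10], [2, −4]]

Q² = Q (a projection; rank 1, trace 1), so Q¹⁰ = Q.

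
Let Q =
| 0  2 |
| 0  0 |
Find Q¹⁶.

Q is strictly triangular, hence nilpotent: Q² = 0, so Q¹⁶ = 0.

[[0, 0], [0, 0]]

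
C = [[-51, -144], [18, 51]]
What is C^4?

tr C = 0 and det C = -9, so the characteristic polynomial is λ² − (0)λ + (-9) with roots 3 and -3.
Eigenvectors give P = [[-8, -3], [3, 1]] with P⁻¹ = [[1, 3], [-3, -8]], and C = P·diag(3, -3)·P⁻¹.
Then C^4 = P·diag(81, 81)·P⁻¹ = [[-648, -243], [243, 81]] · [[1, 3], [-3, -8]] = [[81, 0], [0, 81]].

[[81, 0], [0, 81]]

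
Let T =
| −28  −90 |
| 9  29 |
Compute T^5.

tr T = 1 and det T = −2, so the characteristic polynomial is λ² − (1)λ + (−2) with roots 2 and −1.
Eigenvectors give P = [[−3, −10], [1, 3]] with P⁻¹ = [[3, 10], [−1, −3]], and T = P·diag(2, −1)·P⁻¹.
Then T^5 = P·diag(32, −1)·P⁻¹ = [[−96, 10], [32, −3]] · [[3, 10], [−1, −3]] = [[−298, −990], [99, 329]].

[[−298, −990], [99, 329]]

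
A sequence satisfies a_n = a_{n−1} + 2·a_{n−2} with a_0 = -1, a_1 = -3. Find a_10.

With companion matrix T = [[1, 2], [1, 0]], [a_n, a_{n−1}]ᵀ = T·[a_{n−1}, a_{n−2}]ᵀ, so [a_10, a_9]ᵀ = T⁹·[a_1, a_0]ᵀ.
T⁹ = [[341, 342], [171, 170]], giving [a_10, a_9]ᵀ = [[-1365], [-683]].

-1365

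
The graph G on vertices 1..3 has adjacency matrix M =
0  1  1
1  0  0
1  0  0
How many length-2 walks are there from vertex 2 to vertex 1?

The number of length-2 walks from vertex 2 to vertex 1 is entry (2,1) of M^2, where M is the adjacency matrix.
M^2 = [[2, 0, 0], [0, 1, 1], [0, 1, 1]]

0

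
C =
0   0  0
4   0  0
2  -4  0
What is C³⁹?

C is strictly triangular, hence nilpotent: C³ = 0, so C³⁹ = 0.

[[0, 0, 0], [0, 0, 0], [0, 0, 0]]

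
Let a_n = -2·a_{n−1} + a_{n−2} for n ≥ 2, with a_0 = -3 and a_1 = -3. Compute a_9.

With companion matrix T = [[-2, 1], [1, 0]], [a_n, a_{n−1}]ᵀ = T·[a_{n−1}, a_{n−2}]ᵀ, so [a_9, a_8]ᵀ = T⁸·[a_1, a_0]ᵀ.
T⁸ = [[985, -408], [-408, 169]], giving [a_9, a_8]ᵀ = [[-1731], [717]].

-1731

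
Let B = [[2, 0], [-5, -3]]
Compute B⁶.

tr B = -1 and det B = -6, so the characteristic polynomial is λ² − (-1)λ + (-6) with roots -3 and 2.
Eigenvectors give P = [[0, -1], [1, 1]] with P⁻¹ = [[1, 1], [-1, 0]], and B = P·diag(-3, 2)·P⁻¹.
Then B⁶ = P·diag(729, 64)·P⁻¹ = [[0, -64], [729, 64]] · [[1, 1], [-1, 0]] = [[64, 0], [665, 729]].

[[64, 0], [665, 729]]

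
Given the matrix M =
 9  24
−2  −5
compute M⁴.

[[321, 960], [−80, −239]]

tr M = 4 and det M = 3, so the characteristic polynomial is λ² − (4)λ + (3) with roots 3 and 1.
Eigenvectors give P = [[−4, 3], [1, −1]] with P⁻¹ = [[−1, −3], [−1, −4]], and M = P·diag(3, 1)·P⁻¹.
Then M⁴ = P·diag(81, 1)·P⁻¹ = [[−324, 3], [81, −1]] · [[−1, −3], [−1, −4]] = [[321, 960], [−80, −239]].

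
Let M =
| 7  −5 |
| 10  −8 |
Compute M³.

[[43, −35], [70, −62]]

tr M = −1 and det M = −6, so the characteristic polynomial is λ² − (−1)λ + (−6) with roots 2 and −3.
Eigenvectors give P = [[1, −1], [1, −2]] with P⁻¹ = [[2, −1], [1, −1]], and M = P·diag(2, −3)·P⁻¹.
Then M³ = P·diag(8, −27)·P⁻¹ = [[8, 27], [8, 54]] · [[2, −1], [1, −1]] = [[43, −35], [70, −62]].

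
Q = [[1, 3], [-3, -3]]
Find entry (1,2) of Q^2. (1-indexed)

-6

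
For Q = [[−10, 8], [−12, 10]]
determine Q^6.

tr Q = 0 and det Q = −4, so the characteristic polynomial is λ² − (0)λ + (−4) with roots −2 and 2.
Eigenvectors give P = [[1, −2], [1, −3]] with P⁻¹ = [[3, −2], [1, −1]], and Q = P·diag(−2, 2)·P⁻¹.
Then Q^6 = P·diag(64, 64)·P⁻¹ = [[64, −128], [64, −192]] · [[3, −2], [1, −1]] = [[64, 0], [0, 64]].

[[64, 0], [0, 64]]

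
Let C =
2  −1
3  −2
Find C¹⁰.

[[1, 0], [0, 1]]

C² = I (check: tr C = 0 and det C = −1), so C¹⁰ = I since 10 is even.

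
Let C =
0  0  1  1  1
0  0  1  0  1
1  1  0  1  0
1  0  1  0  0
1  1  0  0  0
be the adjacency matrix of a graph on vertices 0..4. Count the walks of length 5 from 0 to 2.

The number of length-5 walks from vertex 0 to vertex 2 is entry (0,2) of C⁵, where C is the adjacency matrix.
C² = [[3, 2, 1, 1, 0], [2, 2, 0, 1, 0], [1, 0, 3, 1, 2], [1, 1, 1, 2, 1], [0, 0, 2, 1, 2]]
C³ = [[2, 1, 6, 4, 5], [1, 0, 5, 2, 4], [6, 5, 2, 4, 1], [4, 2, 4, 2, 2], [5, 4, 1, 2, 0]]
C⁴ = [[15, 11, 7, 8, 3], [11, 9, 3, 6, 1], [7, 3, 15, 8, 11], [8, 6, 8, 8, 6], [3, 1, 11, 6, 9]]
C⁵ = [[18, 10, 34, 22, 26], [10, 4, 26, 14, 20], [34, 26, 18, 22, 10], [22, 14, 22, 16, 14], [26, 20, 10, 14, 4]]

34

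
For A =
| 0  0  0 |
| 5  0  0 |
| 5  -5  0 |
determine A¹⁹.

A is strictly triangular, hence nilpotent: A³ = 0, so A¹⁹ = 0.

[[0, 0, 0], [0, 0, 0], [0, 0, 0]]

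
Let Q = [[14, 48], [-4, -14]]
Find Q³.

tr Q = 0 and det Q = -4, so the characteristic polynomial is λ² − (0)λ + (-4) with roots 2 and -2.
Eigenvectors give P = [[4, 3], [-1, -1]] with P⁻¹ = [[1, 3], [-1, -4]], and Q = P·diag(2, -2)·P⁻¹.
Then Q³ = P·diag(8, -8)·P⁻¹ = [[32, -24], [-8, 8]] · [[1, 3], [-1, -4]] = [[56, 192], [-16, -56]].

[[56, 192], [-16, -56]]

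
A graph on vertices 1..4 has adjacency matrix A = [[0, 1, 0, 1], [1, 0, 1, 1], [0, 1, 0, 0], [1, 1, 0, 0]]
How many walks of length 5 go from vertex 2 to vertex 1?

17

The number of length-5 walks from vertex 2 to vertex 1 is entry (2,1) of A^5, where A is the adjacency matrix.
A^2 = [[2, 1, 1, 1], [1, 3, 0, 1], [1, 0, 1, 1], [1, 1, 1, 2]]
A^3 = [[2, 4, 1, 3], [4, 2, 3, 4], [1, 3, 0, 1], [3, 4, 1, 2]]
A^4 = [[7, 6, 4, 6], [6, 11, 2, 6], [4, 2, 3, 4], [6, 6, 4, 7]]
A^5 = [[12, 17, 6, 13], [17, 14, 11, 17], [6, 11, 2, 6], [13, 17, 6, 12]]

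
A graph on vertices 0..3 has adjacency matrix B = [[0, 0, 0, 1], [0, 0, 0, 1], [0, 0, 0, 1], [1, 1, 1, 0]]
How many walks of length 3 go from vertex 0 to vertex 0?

0

The number of length-3 walks from vertex 0 to vertex 0 is entry (0,0) of B^3, where B is the adjacency matrix.
B^2 = [[1, 1, 1, 0], [1, 1, 1, 0], [1, 1, 1, 0], [0, 0, 0, 3]]
B^3 = [[0, 0, 0, 3], [0, 0, 0, 3], [0, 0, 0, 3], [3, 3, 3, 0]]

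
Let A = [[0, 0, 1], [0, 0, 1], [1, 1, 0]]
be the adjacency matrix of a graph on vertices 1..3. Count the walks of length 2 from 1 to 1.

The number of length-2 walks from vertex 1 to vertex 1 is entry (1,1) of A^2, where A is the adjacency matrix.
A^2 = [[1, 1, 0], [1, 1, 0], [0, 0, 2]]

1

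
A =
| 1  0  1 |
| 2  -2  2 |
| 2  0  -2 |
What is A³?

A² = [[3, 0, -1], [2, 4, -6], [-2, 0, 6]]
A³ = [[1, 0, 5], [-2, -8, 22], [10, 0, -14]]

[[1, 0, 5], [-2, -8, 22], [10, 0, -14]]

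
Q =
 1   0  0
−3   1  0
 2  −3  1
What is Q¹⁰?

[[1, 0, 0], [−30, 1, 0], [425, −30, 1]]

Q = I + N where N = [[0, 0, 0], [−3, 0, 0], [2, −3, 0]] is strictly lower-triangular, so N³ = 0.
(I + N)¹⁰ = I + 10·N + 45·N² = [[1, 0, 0], [−30, 1, 0], [425, −30, 1]].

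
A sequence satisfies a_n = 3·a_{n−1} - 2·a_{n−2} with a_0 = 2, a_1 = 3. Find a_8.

257

With companion matrix A = [[3, -2], [1, 0]], [a_n, a_{n−1}]ᵀ = A·[a_{n−1}, a_{n−2}]ᵀ, so [a_8, a_7]ᵀ = A⁷·[a_1, a_0]ᵀ.
A⁷ = [[255, -254], [127, -126]], giving [a_8, a_7]ᵀ = [[257], [129]].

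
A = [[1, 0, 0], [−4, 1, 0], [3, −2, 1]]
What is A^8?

A = I + N where N = [[0, 0, 0], [−4, 0, 0], [3, −2, 0]] is strictly lower-triangular, so N^3 = 0.
(I + N)^8 = I + 8·N + 28·N^2 = [[1, 0, 0], [−32, 1, 0], [248, −16, 1]].

[[1, 0, 0], [−32, 1, 0], [248, −16, 1]]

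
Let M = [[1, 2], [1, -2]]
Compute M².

[[3, -2], [-1, 6]]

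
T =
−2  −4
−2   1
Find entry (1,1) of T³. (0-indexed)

T² = [[12, 4], [2, 9]]
T³ = [[−32, −44], [−22, 1]]

1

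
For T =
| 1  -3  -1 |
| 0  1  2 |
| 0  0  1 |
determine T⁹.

T = I + N where N = [[0, -3, -1], [0, 0, 2], [0, 0, 0]] is strictly upper-triangular, so N³ = 0.
(I + N)⁹ = I + 9·N + 36·N² = [[1, -27, -225], [0, 1, 18], [0, 0, 1]].

[[1, -27, -225], [0, 1, 18], [0, 0, 1]]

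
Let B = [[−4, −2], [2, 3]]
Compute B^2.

[[12, 2], [−2, 5]]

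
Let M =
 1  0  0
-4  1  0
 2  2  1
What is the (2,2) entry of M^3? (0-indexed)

M = I + N where N = [[0, 0, 0], [-4, 0, 0], [2, 2, 0]] is strictly lower-triangular, so N^3 = 0.
(I + N)^3 = I + 3·N + 3·N^2 = [[1, 0, 0], [-12, 1, 0], [-18, 6, 1]].

1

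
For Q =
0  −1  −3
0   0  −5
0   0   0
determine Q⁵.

Q is strictly triangular, hence nilpotent: Q³ = 0, so Q⁵ = 0.

[[0, 0, 0], [0, 0, 0], [0, 0, 0]]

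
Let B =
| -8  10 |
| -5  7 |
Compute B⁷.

tr B = -1 and det B = -6, so the characteristic polynomial is λ² − (-1)λ + (-6) with roots -3 and 2.
Eigenvectors give P = [[2, 1], [1, 1]] with P⁻¹ = [[1, -1], [-1, 2]], and B = P·diag(-3, 2)·P⁻¹.
Then B⁷ = P·diag(-2187, 128)·P⁻¹ = [[-4374, 128], [-2187, 128]] · [[1, -1], [-1, 2]] = [[-4502, 4630], [-2315, 2443]].

[[-4502, 4630], [-2315, 2443]]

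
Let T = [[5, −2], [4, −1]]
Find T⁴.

tr T = 4 and det T = 3, so the characteristic polynomial is λ² − (4)λ + (3) with roots 3 and 1.
Eigenvectors give P = [[1, −1], [1, −2]] with P⁻¹ = [[2, −1], [1, −1]], and T = P·diag(3, 1)·P⁻¹.
Then T⁴ = P·diag(81, 1)·P⁻¹ = [[81, −1], [81, −2]] · [[2, −1], [1, −1]] = [[161, −80], [160, −79]].

[[161, −80], [160, −79]]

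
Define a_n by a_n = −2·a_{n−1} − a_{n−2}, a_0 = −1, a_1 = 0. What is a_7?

−6

With companion matrix Q = [[−2, −1], [1, 0]], [a_n, a_{n−1}]ᵀ = Q·[a_{n−1}, a_{n−2}]ᵀ, so [a_7, a_6]ᵀ = Q⁶·[a_1, a_0]ᵀ.
Q⁶ = [[7, 6], [−6, −5]], giving [a_7, a_6]ᵀ = [[−6], [5]].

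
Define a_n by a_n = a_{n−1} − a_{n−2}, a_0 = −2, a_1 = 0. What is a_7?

0

With companion matrix T = [[1, −1], [1, 0]], [a_n, a_{n−1}]ᵀ = T·[a_{n−1}, a_{n−2}]ᵀ, so [a_7, a_6]ᵀ = T^6·[a_1, a_0]ᵀ.
T^6 = [[1, 0], [0, 1]], giving [a_7, a_6]ᵀ = [[0], [−2]].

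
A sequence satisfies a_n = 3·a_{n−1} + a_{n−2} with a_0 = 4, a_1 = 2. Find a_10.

137554

With companion matrix M = [[3, 1], [1, 0]], [a_n, a_{n−1}]ᵀ = M·[a_{n−1}, a_{n−2}]ᵀ, so [a_10, a_9]ᵀ = M⁹·[a_1, a_0]ᵀ.
M⁹ = [[42837, 12970], [12970, 3927]], giving [a_10, a_9]ᵀ = [[137554], [41648]].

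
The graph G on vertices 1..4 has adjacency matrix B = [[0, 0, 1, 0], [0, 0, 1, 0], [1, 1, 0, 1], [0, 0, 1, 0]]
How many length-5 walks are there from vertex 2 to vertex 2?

The number of length-5 walks from vertex 2 to vertex 2 is entry (2,2) of B^5, where B is the adjacency matrix.
B^2 = [[1, 1, 0, 1], [1, 1, 0, 1], [0, 0, 3, 0], [1, 1, 0, 1]]
B^3 = [[0, 0, 3, 0], [0, 0, 3, 0], [3, 3, 0, 3], [0, 0, 3, 0]]
B^4 = [[3, 3, 0, 3], [3, 3, 0, 3], [0, 0, 9, 0], [3, 3, 0, 3]]
B^5 = [[0, 0, 9, 0], [0, 0, 9, 0], [9, 9, 0, 9], [0, 0, 9, 0]]

0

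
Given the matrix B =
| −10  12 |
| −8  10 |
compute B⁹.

tr B = 0 and det B = −4, so the characteristic polynomial is λ² − (0)λ + (−4) with roots 2 and −2.
Eigenvectors give P = [[−1, −3], [−1, −2]] with P⁻¹ = [[2, −3], [−1, 1]], and B = P·diag(2, −2)·P⁻¹.
Then B⁹ = P·diag(512, −512)·P⁻¹ = [[−512, 1536], [−512, 1024]] · [[2, −3], [−1, 1]] = [[−2560, 3072], [−2048, 2560]].

[[−2560, 3072], [−2048, 2560]]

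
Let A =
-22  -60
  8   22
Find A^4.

[[16, 0], [0, 16]]

tr A = 0 and det A = -4, so the characteristic polynomial is λ² − (0)λ + (-4) with roots -2 and 2.
Eigenvectors give P = [[3, -5], [-1, 2]] with P⁻¹ = [[2, 5], [1, 3]], and A = P·diag(-2, 2)·P⁻¹.
Then A^4 = P·diag(16, 16)·P⁻¹ = [[48, -80], [-16, 32]] · [[2, 5], [1, 3]] = [[16, 0], [0, 16]].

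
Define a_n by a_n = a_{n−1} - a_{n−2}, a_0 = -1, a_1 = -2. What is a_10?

2

With companion matrix M = [[1, -1], [1, 0]], [a_n, a_{n−1}]ᵀ = M·[a_{n−1}, a_{n−2}]ᵀ, so [a_10, a_9]ᵀ = M⁹·[a_1, a_0]ᵀ.
M⁹ = [[-1, 0], [0, -1]], giving [a_10, a_9]ᵀ = [[2], [1]].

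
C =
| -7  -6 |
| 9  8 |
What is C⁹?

[[-1027, -1026], [1539, 1538]]

tr C = 1 and det C = -2, so the characteristic polynomial is λ² − (1)λ + (-2) with roots -1 and 2.
Eigenvectors give P = [[-1, -2], [1, 3]] with P⁻¹ = [[-3, -2], [1, 1]], and C = P·diag(-1, 2)·P⁻¹.
Then C⁹ = P·diag(-1, 512)·P⁻¹ = [[1, -1024], [-1, 1536]] · [[-3, -2], [1, 1]] = [[-1027, -1026], [1539, 1538]].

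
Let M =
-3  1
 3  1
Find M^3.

M^2 = [[12, -2], [-6, 4]]
M^3 = [[-42, 10], [30, -2]]

[[-42, 10], [30, -2]]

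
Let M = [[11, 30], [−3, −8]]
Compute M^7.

[[1271, 3810], [−381, −1142]]

tr M = 3 and det M = 2, so the characteristic polynomial is λ² − (3)λ + (2) with roots 2 and 1.
Eigenvectors give P = [[10, −3], [−3, 1]] with P⁻¹ = [[1, 3], [3, 10]], and M = P·diag(2, 1)·P⁻¹.
Then M^7 = P·diag(128, 1)·P⁻¹ = [[1280, −3], [−384, 1]] · [[1, 3], [3, 10]] = [[1271, 3810], [−381, −1142]].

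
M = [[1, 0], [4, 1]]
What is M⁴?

[[1, 0], [16, 1]]

M = I + N where N = [[0, 0], [4, 0]] is strictly lower-triangular, so N² = 0.
(I + N)⁴ = I + 4·N = [[1, 0], [16, 1]].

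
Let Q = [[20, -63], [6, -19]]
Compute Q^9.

[[3590, -10773], [1026, -3079]]

tr Q = 1 and det Q = -2, so the characteristic polynomial is λ² − (1)λ + (-2) with roots -1 and 2.
Eigenvectors give P = [[3, 7], [1, 2]] with P⁻¹ = [[-2, 7], [1, -3]], and Q = P·diag(-1, 2)·P⁻¹.
Then Q^9 = P·diag(-1, 512)·P⁻¹ = [[-3, 3584], [-1, 1024]] · [[-2, 7], [1, -3]] = [[3590, -10773], [1026, -3079]].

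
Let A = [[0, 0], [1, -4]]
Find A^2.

[[0, 0], [-4, 16]]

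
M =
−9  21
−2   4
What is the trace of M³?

−35

tr M = −5 and det M = 6, so the characteristic polynomial is λ² − (−5)λ + (6) with roots −2 and −3.
Eigenvectors give P = [[3, 7], [1, 2]] with P⁻¹ = [[−2, 7], [1, −3]], and M = P·diag(−2, −3)·P⁻¹.
Then M³ = P·diag(−8, −27)·P⁻¹ = [[−24, −189], [−8, −54]] · [[−2, 7], [1, −3]] = [[−141, 399], [−38, 106]].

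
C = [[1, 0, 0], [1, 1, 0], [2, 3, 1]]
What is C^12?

C = I + N where N = [[0, 0, 0], [1, 0, 0], [2, 3, 0]] is strictly lower-triangular, so N^3 = 0.
(I + N)^12 = I + 12·N + 66·N^2 = [[1, 0, 0], [12, 1, 0], [222, 36, 1]].

[[1, 0, 0], [12, 1, 0], [222, 36, 1]]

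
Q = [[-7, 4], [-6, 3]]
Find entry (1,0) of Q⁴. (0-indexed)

tr Q = -4 and det Q = 3, so the characteristic polynomial is λ² − (-4)λ + (3) with roots -1 and -3.
Eigenvectors give P = [[2, 1], [3, 1]] with P⁻¹ = [[-1, 1], [3, -2]], and Q = P·diag(-1, -3)·P⁻¹.
Then Q⁴ = P·diag(1, 81)·P⁻¹ = [[2, 81], [3, 81]] · [[-1, 1], [3, -2]] = [[241, -160], [240, -159]].

240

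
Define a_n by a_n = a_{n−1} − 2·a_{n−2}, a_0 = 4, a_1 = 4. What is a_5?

With companion matrix M = [[1, −2], [1, 0]], [a_n, a_{n−1}]ᵀ = M·[a_{n−1}, a_{n−2}]ᵀ, so [a_5, a_4]ᵀ = M⁴·[a_1, a_0]ᵀ.
M⁴ = [[−1, 6], [−3, 2]], giving [a_5, a_4]ᵀ = [[20], [−4]].

20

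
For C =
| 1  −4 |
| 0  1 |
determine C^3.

[[1, −12], [0, 1]]

C = I + N where N = [[0, −4], [0, 0]] is strictly upper-triangular, so N^2 = 0.
(I + N)^3 = I + 3·N = [[1, −12], [0, 1]].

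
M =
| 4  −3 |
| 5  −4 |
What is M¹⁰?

[[1, 0], [0, 1]]

M² = I (check: tr M = 0 and det M = −1), so M¹⁰ = I since 10 is even.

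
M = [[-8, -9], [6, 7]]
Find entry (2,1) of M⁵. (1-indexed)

tr M = -1 and det M = -2, so the characteristic polynomial is λ² − (-1)λ + (-2) with roots 1 and -2.
Eigenvectors give P = [[-1, 3], [1, -2]] with P⁻¹ = [[2, 3], [1, 1]], and M = P·diag(1, -2)·P⁻¹.
Then M⁵ = P·diag(1, -32)·P⁻¹ = [[-1, -96], [1, 64]] · [[2, 3], [1, 1]] = [[-98, -99], [66, 67]].

66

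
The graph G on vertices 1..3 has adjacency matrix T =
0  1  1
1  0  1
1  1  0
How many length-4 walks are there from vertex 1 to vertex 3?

5

The number of length-4 walks from vertex 1 to vertex 3 is entry (1,3) of T⁴, where T is the adjacency matrix.
T² = [[2, 1, 1], [1, 2, 1], [1, 1, 2]]
T³ = [[2, 3, 3], [3, 2, 3], [3, 3, 2]]
T⁴ = [[6, 5, 5], [5, 6, 5], [5, 5, 6]]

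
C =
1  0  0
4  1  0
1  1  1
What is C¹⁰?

C = I + N where N = [[0, 0, 0], [4, 0, 0], [1, 1, 0]] is strictly lower-triangular, so N³ = 0.
(I + N)¹⁰ = I + 10·N + 45·N² = [[1, 0, 0], [40, 1, 0], [190, 10, 1]].

[[1, 0, 0], [40, 1, 0], [190, 10, 1]]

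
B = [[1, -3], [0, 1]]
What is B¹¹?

B = I + N where N = [[0, -3], [0, 0]] is strictly upper-triangular, so N² = 0.
(I + N)¹¹ = I + 11·N = [[1, -33], [0, 1]].

[[1, -33], [0, 1]]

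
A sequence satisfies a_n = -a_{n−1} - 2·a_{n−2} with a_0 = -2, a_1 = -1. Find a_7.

-27

With companion matrix A = [[-1, -2], [1, 0]], [a_n, a_{n−1}]ᵀ = A·[a_{n−1}, a_{n−2}]ᵀ, so [a_7, a_6]ᵀ = A⁶·[a_1, a_0]ᵀ.
A⁶ = [[7, 10], [-5, 2]], giving [a_7, a_6]ᵀ = [[-27], [1]].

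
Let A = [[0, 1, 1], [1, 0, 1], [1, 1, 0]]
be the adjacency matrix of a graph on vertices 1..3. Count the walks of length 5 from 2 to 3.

The number of length-5 walks from vertex 2 to vertex 3 is entry (2,3) of A⁵, where A is the adjacency matrix.
A² = [[2, 1, 1], [1, 2, 1], [1, 1, 2]]
A³ = [[2, 3, 3], [3, 2, 3], [3, 3, 2]]
A⁴ = [[6, 5, 5], [5, 6, 5], [5, 5, 6]]
A⁵ = [[10, 11, 11], [11, 10, 11], [11, 11, 10]]

11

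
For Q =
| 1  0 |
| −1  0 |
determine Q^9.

[[1, 0], [−1, 0]]

Q² = Q (a projection; rank 1, trace 1), so Q^9 = Q.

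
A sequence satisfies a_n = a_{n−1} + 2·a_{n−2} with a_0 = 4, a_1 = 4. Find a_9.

1364

With companion matrix B = [[1, 2], [1, 0]], [a_n, a_{n−1}]ᵀ = B·[a_{n−1}, a_{n−2}]ᵀ, so [a_9, a_8]ᵀ = B⁸·[a_1, a_0]ᵀ.
B⁸ = [[171, 170], [85, 86]], giving [a_9, a_8]ᵀ = [[1364], [684]].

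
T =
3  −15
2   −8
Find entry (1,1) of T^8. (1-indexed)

−31269

tr T = −5 and det T = 6, so the characteristic polynomial is λ² − (−5)λ + (6) with roots −2 and −3.
Eigenvectors give P = [[−3, 5], [−1, 2]] with P⁻¹ = [[−2, 5], [−1, 3]], and T = P·diag(−2, −3)·P⁻¹.
Then T^8 = P·diag(256, 6561)·P⁻¹ = [[−768, 32805], [−256, 13122]] · [[−2, 5], [−1, 3]] = [[−31269, 94575], [−12610, 38086]].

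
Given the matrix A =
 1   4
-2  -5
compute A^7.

tr A = -4 and det A = 3, so the characteristic polynomial is λ² − (-4)λ + (3) with roots -3 and -1.
Eigenvectors give P = [[-1, 2], [1, -1]] with P⁻¹ = [[1, 2], [1, 1]], and A = P·diag(-3, -1)·P⁻¹.
Then A^7 = P·diag(-2187, -1)·P⁻¹ = [[2187, -2], [-2187, 1]] · [[1, 2], [1, 1]] = [[2185, 4372], [-2186, -4373]].

[[2185, 4372], [-2186, -4373]]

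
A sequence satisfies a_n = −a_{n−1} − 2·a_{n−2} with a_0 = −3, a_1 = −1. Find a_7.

With companion matrix A = [[−1, −2], [1, 0]], [a_n, a_{n−1}]ᵀ = A·[a_{n−1}, a_{n−2}]ᵀ, so [a_7, a_6]ᵀ = A⁶·[a_1, a_0]ᵀ.
A⁶ = [[7, 10], [−5, 2]], giving [a_7, a_6]ᵀ = [[−37], [−1]].

−37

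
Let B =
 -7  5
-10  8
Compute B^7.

tr B = 1 and det B = -6, so the characteristic polynomial is λ² − (1)λ + (-6) with roots 3 and -2.
Eigenvectors give P = [[-1, 1], [-2, 1]] with P⁻¹ = [[1, -1], [2, -1]], and B = P·diag(3, -2)·P⁻¹.
Then B^7 = P·diag(2187, -128)·P⁻¹ = [[-2187, -128], [-4374, -128]] · [[1, -1], [2, -1]] = [[-2443, 2315], [-4630, 4502]].

[[-2443, 2315], [-4630, 4502]]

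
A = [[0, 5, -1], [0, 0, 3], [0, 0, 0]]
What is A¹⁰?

A is strictly triangular, hence nilpotent: A³ = 0, so A¹⁰ = 0.

[[0, 0, 0], [0, 0, 0], [0, 0, 0]]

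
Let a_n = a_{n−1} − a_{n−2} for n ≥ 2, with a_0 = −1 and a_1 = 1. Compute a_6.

With companion matrix Q = [[1, −1], [1, 0]], [a_n, a_{n−1}]ᵀ = Q·[a_{n−1}, a_{n−2}]ᵀ, so [a_6, a_5]ᵀ = Q^5·[a_1, a_0]ᵀ.
Q^5 = [[0, 1], [−1, 1]], giving [a_6, a_5]ᵀ = [[−1], [−2]].

−1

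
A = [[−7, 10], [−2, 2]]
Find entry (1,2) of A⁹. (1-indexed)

tr A = −5 and det A = 6, so the characteristic polynomial is λ² − (−5)λ + (6) with roots −3 and −2.
Eigenvectors give P = [[−5, −2], [−2, −1]] with P⁻¹ = [[−1, 2], [2, −5]], and A = P·diag(−3, −2)·P⁻¹.
Then A⁹ = P·diag(−19683, −512)·P⁻¹ = [[98415, 1024], [39366, 512]] · [[−1, 2], [2, −5]] = [[−96367, 191710], [−38342, 76172]].

191710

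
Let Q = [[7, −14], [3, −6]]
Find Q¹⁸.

[[7, −14], [3, −6]]

Q² = Q (a projection; rank 1, trace 1), so Q¹⁸ = Q.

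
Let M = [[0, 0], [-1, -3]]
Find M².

[[0, 0], [3, 9]]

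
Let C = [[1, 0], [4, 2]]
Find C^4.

C^2 = [[1, 0], [12, 4]]
C^3 = [[1, 0], [28, 8]]
C^4 = [[1, 0], [60, 16]]

[[1, 0], [60, 16]]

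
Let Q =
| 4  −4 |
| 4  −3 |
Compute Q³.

Q² = [[0, −4], [4, −7]]
Q³ = [[−16, 12], [−12, 5]]

[[−16, 12], [−12, 5]]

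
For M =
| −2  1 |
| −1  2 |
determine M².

[[3, 0], [0, 3]]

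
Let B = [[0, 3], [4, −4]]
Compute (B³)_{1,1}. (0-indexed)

B² = [[12, −12], [−16, 28]]
B³ = [[−48, 84], [112, −160]]

−160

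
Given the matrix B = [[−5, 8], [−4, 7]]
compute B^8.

[[−6559, 13120], [−6560, 13121]]

tr B = 2 and det B = −3, so the characteristic polynomial is λ² − (2)λ + (−3) with roots −1 and 3.
Eigenvectors give P = [[2, 1], [1, 1]] with P⁻¹ = [[1, −1], [−1, 2]], and B = P·diag(−1, 3)·P⁻¹.
Then B^8 = P·diag(1, 6561)·P⁻¹ = [[2, 6561], [1, 6561]] · [[1, −1], [−1, 2]] = [[−6559, 13120], [−6560, 13121]].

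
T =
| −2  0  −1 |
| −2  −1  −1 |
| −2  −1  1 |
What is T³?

T² = [[6, 1, 1], [8, 2, 2], [4, 0, 4]]
T³ = [[−16, −2, −6], [−24, −4, −8], [−16, −4, 0]]

[[−16, −2, −6], [−24, −4, −8], [−16, −4, 0]]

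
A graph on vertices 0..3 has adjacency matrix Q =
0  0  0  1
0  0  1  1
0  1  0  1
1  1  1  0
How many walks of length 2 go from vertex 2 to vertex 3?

The number of length-2 walks from vertex 2 to vertex 3 is entry (2,3) of Q², where Q is the adjacency matrix.
Q² = [[1, 1, 1, 0], [1, 2, 1, 1], [1, 1, 2, 1], [0, 1, 1, 3]]

1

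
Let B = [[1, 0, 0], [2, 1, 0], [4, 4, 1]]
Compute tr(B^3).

3

B = I + N where N = [[0, 0, 0], [2, 0, 0], [4, 4, 0]] is strictly lower-triangular, so N^3 = 0.
(I + N)^3 = I + 3·N + 3·N^2 = [[1, 0, 0], [6, 1, 0], [36, 12, 1]].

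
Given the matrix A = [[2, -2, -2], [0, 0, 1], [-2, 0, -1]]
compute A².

[[8, -4, -4], [-2, 0, -1], [-2, 4, 5]]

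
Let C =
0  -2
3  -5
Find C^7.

tr C = -5 and det C = 6, so the characteristic polynomial is λ² − (-5)λ + (6) with roots -3 and -2.
Eigenvectors give P = [[-2, 1], [-3, 1]] with P⁻¹ = [[1, -1], [3, -2]], and C = P·diag(-3, -2)·P⁻¹.
Then C^7 = P·diag(-2187, -128)·P⁻¹ = [[4374, -128], [6561, -128]] · [[1, -1], [3, -2]] = [[3990, -4118], [6177, -6305]].

[[3990, -4118], [6177, -6305]]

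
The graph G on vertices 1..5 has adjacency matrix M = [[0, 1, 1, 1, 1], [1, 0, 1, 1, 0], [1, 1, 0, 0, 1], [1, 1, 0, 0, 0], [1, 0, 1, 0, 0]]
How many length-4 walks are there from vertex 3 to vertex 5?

11

The number of length-4 walks from vertex 3 to vertex 5 is entry (3,5) of M⁴, where M is the adjacency matrix.
M² = [[4, 2, 2, 1, 1], [2, 3, 1, 1, 2], [2, 1, 3, 2, 1], [1, 1, 2, 2, 1], [1, 2, 1, 1, 2]]
M³ = [[6, 7, 7, 6, 6], [7, 4, 7, 5, 3], [7, 7, 4, 3, 5], [6, 5, 3, 2, 3], [6, 3, 5, 3, 2]]
M⁴ = [[26, 19, 19, 13, 13], [19, 19, 14, 11, 14], [19, 14, 19, 14, 11], [13, 11, 14, 11, 9], [13, 14, 11, 9, 11]]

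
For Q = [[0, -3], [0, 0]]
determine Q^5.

Q is strictly triangular, hence nilpotent: Q^2 = 0, so Q^5 = 0.

[[0, 0], [0, 0]]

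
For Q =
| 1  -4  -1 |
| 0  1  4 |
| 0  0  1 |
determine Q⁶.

Q = I + N where N = [[0, -4, -1], [0, 0, 4], [0, 0, 0]] is strictly upper-triangular, so N³ = 0.
(I + N)⁶ = I + 6·N + 15·N² = [[1, -24, -246], [0, 1, 24], [0, 0, 1]].

[[1, -24, -246], [0, 1, 24], [0, 0, 1]]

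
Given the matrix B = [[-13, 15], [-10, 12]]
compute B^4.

[[211, -195], [130, -114]]

tr B = -1 and det B = -6, so the characteristic polynomial is λ² − (-1)λ + (-6) with roots 2 and -3.
Eigenvectors give P = [[1, -3], [1, -2]] with P⁻¹ = [[-2, 3], [-1, 1]], and B = P·diag(2, -3)·P⁻¹.
Then B^4 = P·diag(16, 81)·P⁻¹ = [[16, -243], [16, -162]] · [[-2, 3], [-1, 1]] = [[211, -195], [130, -114]].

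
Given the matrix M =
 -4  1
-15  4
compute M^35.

M² = I (check: tr M = 0 and det M = -1), so M^35 = M since 35 is odd.

[[-4, 1], [-15, 4]]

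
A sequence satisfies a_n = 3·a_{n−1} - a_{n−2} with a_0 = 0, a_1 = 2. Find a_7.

With companion matrix A = [[3, -1], [1, 0]], [a_n, a_{n−1}]ᵀ = A·[a_{n−1}, a_{n−2}]ᵀ, so [a_7, a_6]ᵀ = A⁶·[a_1, a_0]ᵀ.
A⁶ = [[377, -144], [144, -55]], giving [a_7, a_6]ᵀ = [[754], [288]].

754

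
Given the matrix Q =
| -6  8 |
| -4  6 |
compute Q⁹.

[[-1536, 2048], [-1024, 1536]]

tr Q = 0 and det Q = -4, so the characteristic polynomial is λ² − (0)λ + (-4) with roots -2 and 2.
Eigenvectors give P = [[2, 1], [1, 1]] with P⁻¹ = [[1, -1], [-1, 2]], and Q = P·diag(-2, 2)·P⁻¹.
Then Q⁹ = P·diag(-512, 512)·P⁻¹ = [[-1024, 512], [-512, 512]] · [[1, -1], [-1, 2]] = [[-1536, 2048], [-1024, 1536]].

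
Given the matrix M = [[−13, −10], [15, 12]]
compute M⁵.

[[−793, −550], [825, 582]]

tr M = −1 and det M = −6, so the characteristic polynomial is λ² − (−1)λ + (−6) with roots 2 and −3.
Eigenvectors give P = [[−2, −1], [3, 1]] with P⁻¹ = [[1, 1], [−3, −2]], and M = P·diag(2, −3)·P⁻¹.
Then M⁵ = P·diag(32, −243)·P⁻¹ = [[−64, 243], [96, −243]] · [[1, 1], [−3, −2]] = [[−793, −550], [825, 582]].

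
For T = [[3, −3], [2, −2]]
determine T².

[[3, −3], [2, −2]]

T² = T (a projection; rank 1, trace 1), so T² = T.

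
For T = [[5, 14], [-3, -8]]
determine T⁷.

[[761, 1778], [-381, -890]]

tr T = -3 and det T = 2, so the characteristic polynomial is λ² − (-3)λ + (2) with roots -1 and -2.
Eigenvectors give P = [[7, -2], [-3, 1]] with P⁻¹ = [[1, 2], [3, 7]], and T = P·diag(-1, -2)·P⁻¹.
Then T⁷ = P·diag(-1, -128)·P⁻¹ = [[-7, 256], [3, -128]] · [[1, 2], [3, 7]] = [[761, 1778], [-381, -890]].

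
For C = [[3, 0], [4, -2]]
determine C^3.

C^2 = [[9, 0], [4, 4]]
C^3 = [[27, 0], [28, -8]]

[[27, 0], [28, -8]]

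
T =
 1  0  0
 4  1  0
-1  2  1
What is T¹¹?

T = I + N where N = [[0, 0, 0], [4, 0, 0], [-1, 2, 0]] is strictly lower-triangular, so N³ = 0.
(I + N)¹¹ = I + 11·N + 55·N² = [[1, 0, 0], [44, 1, 0], [429, 22, 1]].

[[1, 0, 0], [44, 1, 0], [429, 22, 1]]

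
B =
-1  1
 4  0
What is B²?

[[5, -1], [-4, 4]]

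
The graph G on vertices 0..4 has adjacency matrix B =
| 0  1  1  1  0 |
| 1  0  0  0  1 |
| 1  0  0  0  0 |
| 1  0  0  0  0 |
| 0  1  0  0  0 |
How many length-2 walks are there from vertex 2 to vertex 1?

The number of length-2 walks from vertex 2 to vertex 1 is entry (2,1) of B^2, where B is the adjacency matrix.
B^2 = [[3, 0, 0, 0, 1], [0, 2, 1, 1, 0], [0, 1, 1, 1, 0], [0, 1, 1, 1, 0], [1, 0, 0, 0, 1]]

1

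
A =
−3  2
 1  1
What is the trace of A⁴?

A² = [[11, −4], [−2, 3]]
A³ = [[−37, 18], [9, −1]]
A⁴ = [[129, −56], [−28, 17]]

146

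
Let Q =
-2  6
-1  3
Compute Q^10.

Q² = Q (a projection; rank 1, trace 1), so Q^10 = Q.

[[-2, 6], [-1, 3]]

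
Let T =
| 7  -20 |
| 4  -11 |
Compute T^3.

tr T = -4 and det T = 3, so the characteristic polynomial is λ² − (-4)λ + (3) with roots -1 and -3.
Eigenvectors give P = [[5, -2], [2, -1]] with P⁻¹ = [[1, -2], [2, -5]], and T = P·diag(-1, -3)·P⁻¹.
Then T^3 = P·diag(-1, -27)·P⁻¹ = [[-5, 54], [-2, 27]] · [[1, -2], [2, -5]] = [[103, -260], [52, -131]].

[[103, -260], [52, -131]]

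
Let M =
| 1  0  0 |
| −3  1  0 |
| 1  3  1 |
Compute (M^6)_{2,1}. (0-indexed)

M = I + N where N = [[0, 0, 0], [−3, 0, 0], [1, 3, 0]] is strictly lower-triangular, so N^3 = 0.
(I + N)^6 = I + 6·N + 15·N^2 = [[1, 0, 0], [−18, 1, 0], [−129, 18, 1]].

18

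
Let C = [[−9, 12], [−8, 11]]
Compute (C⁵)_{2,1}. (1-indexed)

tr C = 2 and det C = −3, so the characteristic polynomial is λ² − (2)λ + (−3) with roots −1 and 3.
Eigenvectors give P = [[3, 1], [2, 1]] with P⁻¹ = [[1, −1], [−2, 3]], and C = P·diag(−1, 3)·P⁻¹.
Then C⁵ = P·diag(−1, 243)·P⁻¹ = [[−3, 243], [−2, 243]] · [[1, −1], [−2, 3]] = [[−489, 732], [−488, 731]].

−488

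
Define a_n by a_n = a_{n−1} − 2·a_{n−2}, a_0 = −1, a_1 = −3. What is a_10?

With companion matrix M = [[1, −2], [1, 0]], [a_n, a_{n−1}]ᵀ = M·[a_{n−1}, a_{n−2}]ᵀ, so [a_10, a_9]ᵀ = M^9·[a_1, a_0]ᵀ.
M^9 = [[−11, 34], [−17, 6]], giving [a_10, a_9]ᵀ = [[−1], [45]].

−1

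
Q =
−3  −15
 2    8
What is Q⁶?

tr Q = 5 and det Q = 6, so the characteristic polynomial is λ² − (5)λ + (6) with roots 2 and 3.
Eigenvectors give P = [[−3, 5], [1, −2]] with P⁻¹ = [[−2, −5], [−1, −3]], and Q = P·diag(2, 3)·P⁻¹.
Then Q⁶ = P·diag(64, 729)·P⁻¹ = [[−192, 3645], [64, −1458]] · [[−2, −5], [−1, −3]] = [[−3261, −9975], [1330, 4054]].

[[−3261, −9975], [1330, 4054]]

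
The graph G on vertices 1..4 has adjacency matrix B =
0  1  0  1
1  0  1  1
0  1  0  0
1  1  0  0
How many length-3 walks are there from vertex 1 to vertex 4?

3

The number of length-3 walks from vertex 1 to vertex 4 is entry (1,4) of B³, where B is the adjacency matrix.
B² = [[2, 1, 1, 1], [1, 3, 0, 1], [1, 0, 1, 1], [1, 1, 1, 2]]
B³ = [[2, 4, 1, 3], [4, 2, 3, 4], [1, 3, 0, 1], [3, 4, 1, 2]]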